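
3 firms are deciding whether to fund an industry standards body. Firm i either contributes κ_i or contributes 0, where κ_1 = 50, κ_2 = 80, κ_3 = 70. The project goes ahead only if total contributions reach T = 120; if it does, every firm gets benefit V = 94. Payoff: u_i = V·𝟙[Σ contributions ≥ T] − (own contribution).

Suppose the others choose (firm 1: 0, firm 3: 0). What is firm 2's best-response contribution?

Others' total = 0. Even contributing 80 gives 80 < 120: no benefit either way.
Best response: 0.

0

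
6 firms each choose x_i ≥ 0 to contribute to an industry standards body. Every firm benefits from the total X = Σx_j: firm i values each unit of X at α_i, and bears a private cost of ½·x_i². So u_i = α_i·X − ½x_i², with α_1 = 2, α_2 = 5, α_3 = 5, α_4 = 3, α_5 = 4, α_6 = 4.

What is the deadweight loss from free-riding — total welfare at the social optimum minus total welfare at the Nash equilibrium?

1105.5

Firm i's FOC: ∂u_i/∂x_i = α_i − x_i = 0, so x_i* = α_i.
NE contributions = (2, 5, 5, 3, 4, 4); X = 23.
W^NE = (Σα)·X − ½Σα_i² = 23² − ½·95 = 481.5.
Planner sets x_i = Σα_j = 23 for every i, so X^SO = 6·23 = 138.
W^SO = (Σα)·X^SO − ½·6·(Σα)² = (6/2)·23² = 1587.
Deadweight loss = W^SO − W^NE = 1105.5.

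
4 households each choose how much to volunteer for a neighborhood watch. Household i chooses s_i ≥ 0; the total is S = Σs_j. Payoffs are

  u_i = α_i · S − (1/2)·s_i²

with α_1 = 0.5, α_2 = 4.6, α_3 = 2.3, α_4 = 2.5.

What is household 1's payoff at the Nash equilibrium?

4.825

Household i's FOC: ∂u_i/∂s_i = α_i − s_i = 0, so s_i* = α_i.
NE contributions = (0.5, 4.6, 2.3, 2.5); S = 9.9.
u_1 = α_1·S − ½·(s_1)² = 0.5·9.9 − ½·0.5² = 4.825.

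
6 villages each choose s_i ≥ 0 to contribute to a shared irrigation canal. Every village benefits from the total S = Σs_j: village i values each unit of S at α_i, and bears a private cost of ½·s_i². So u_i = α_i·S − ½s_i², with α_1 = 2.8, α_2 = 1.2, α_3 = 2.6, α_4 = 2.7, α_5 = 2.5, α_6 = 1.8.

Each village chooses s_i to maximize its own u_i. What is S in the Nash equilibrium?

13.6

Village i's FOC: ∂u_i/∂s_i = α_i − s_i = 0, so s_i* = α_i.
NE contributions = (2.8, 1.2, 2.6, 2.7, 2.5, 1.8); S = 13.6.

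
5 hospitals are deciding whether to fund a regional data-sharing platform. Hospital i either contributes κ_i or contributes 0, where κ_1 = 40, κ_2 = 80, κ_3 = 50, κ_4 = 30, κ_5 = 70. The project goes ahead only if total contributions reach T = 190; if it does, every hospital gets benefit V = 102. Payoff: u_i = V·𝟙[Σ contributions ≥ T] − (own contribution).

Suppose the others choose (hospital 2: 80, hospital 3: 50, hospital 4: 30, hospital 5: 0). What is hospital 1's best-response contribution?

Others' total = 160. Contributing 40 brings total to 200 ≥ 190: gain V − κ_1 = 62.
Best response: 40.

40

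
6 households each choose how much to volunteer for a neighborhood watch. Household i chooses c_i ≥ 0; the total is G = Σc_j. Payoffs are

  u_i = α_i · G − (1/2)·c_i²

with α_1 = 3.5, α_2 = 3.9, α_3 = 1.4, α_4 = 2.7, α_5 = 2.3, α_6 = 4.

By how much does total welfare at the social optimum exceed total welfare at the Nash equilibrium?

662.68

Household i's FOC: ∂u_i/∂c_i = α_i − c_i = 0, so c_i* = α_i.
NE contributions = (3.5, 3.9, 1.4, 2.7, 2.3, 4); G = 17.8.
W^NE = (Σα)·G − ½Σα_i² = 17.8² − ½·58 = 287.84.
Planner sets c_i = Σα_j = 17.8 for every i, so G^SO = 6·17.8 = 106.8.
W^SO = (Σα)·G^SO − ½·6·(Σα)² = (6/2)·17.8² = 950.52.
Deadweight loss = W^SO − W^NE = 662.68.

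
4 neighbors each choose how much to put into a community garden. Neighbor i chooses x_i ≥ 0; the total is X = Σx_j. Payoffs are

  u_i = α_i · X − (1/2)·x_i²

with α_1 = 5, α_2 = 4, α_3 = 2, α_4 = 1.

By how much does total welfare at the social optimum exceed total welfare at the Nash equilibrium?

Neighbor i's FOC: ∂u_i/∂x_i = α_i − x_i = 0, so x_i* = α_i.
NE contributions = (5, 4, 2, 1); X = 12.
W^NE = (Σα)·X − ½Σα_i² = 12² − ½·46 = 121.
Planner sets x_i = Σα_j = 12 for every i, so X^SO = 4·12 = 48.
W^SO = (Σα)·X^SO − ½·4·(Σα)² = (4/2)·12² = 288.
Deadweight loss = W^SO − W^NE = 167.

167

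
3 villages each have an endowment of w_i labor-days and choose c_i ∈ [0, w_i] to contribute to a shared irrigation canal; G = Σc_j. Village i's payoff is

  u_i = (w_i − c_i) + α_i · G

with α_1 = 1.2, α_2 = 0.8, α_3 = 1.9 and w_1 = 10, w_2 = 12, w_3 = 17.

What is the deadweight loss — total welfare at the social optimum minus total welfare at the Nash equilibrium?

∂u_i/∂c_i = α_i − 1, so village i contributes w_i if α_i > 1, else 0.
α_i > 1 for i ∈ {1, 3}; NE contributions (10, 0, 17), G = 27.
W^NE = Σw_i − G^NE + (Σα_i)·G^NE = 39 + 2.9·27 = 117.3.
Planner: ∂(Σu_j)/∂c_i = Σα_j − 1 = 2.9 > 0, so everyone contributes w_i; G^SO = 39, W^SO = 39 + 2.9·39 = 152.1.
Deadweight loss = 34.8.

34.8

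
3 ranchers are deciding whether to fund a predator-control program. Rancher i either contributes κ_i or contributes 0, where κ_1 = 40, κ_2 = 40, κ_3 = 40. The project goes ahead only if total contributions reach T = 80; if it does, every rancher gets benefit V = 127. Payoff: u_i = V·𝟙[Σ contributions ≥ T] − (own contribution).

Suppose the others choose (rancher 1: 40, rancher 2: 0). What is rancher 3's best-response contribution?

40

Others' total = 40. Contributing 40 brings total to 80 ≥ 80: gain V − κ_3 = 87.
Best response: 40.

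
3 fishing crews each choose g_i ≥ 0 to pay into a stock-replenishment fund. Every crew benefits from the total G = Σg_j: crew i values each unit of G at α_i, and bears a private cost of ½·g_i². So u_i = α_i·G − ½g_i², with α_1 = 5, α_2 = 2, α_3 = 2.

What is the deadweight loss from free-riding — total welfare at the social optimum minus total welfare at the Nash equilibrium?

Crew i's FOC: ∂u_i/∂g_i = α_i − g_i = 0, so g_i* = α_i.
NE contributions = (5, 2, 2); G = 9.
W^NE = (Σα)·G − ½Σα_i² = 9² − ½·33 = 64.5.
Planner sets g_i = Σα_j = 9 for every i, so G^SO = 3·9 = 27.
W^SO = (Σα)·G^SO − ½·3·(Σα)² = (3/2)·9² = 121.5.
Deadweight loss = W^SO − W^NE = 57.

57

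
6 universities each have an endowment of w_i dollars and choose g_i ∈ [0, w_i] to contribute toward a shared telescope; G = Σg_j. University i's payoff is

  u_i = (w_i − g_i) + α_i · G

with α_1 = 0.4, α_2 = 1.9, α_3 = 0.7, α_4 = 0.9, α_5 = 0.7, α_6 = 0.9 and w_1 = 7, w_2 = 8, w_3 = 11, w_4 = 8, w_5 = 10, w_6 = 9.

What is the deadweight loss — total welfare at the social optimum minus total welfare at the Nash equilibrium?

∂u_i/∂g_i = α_i − 1, so university i contributes w_i if α_i > 1, else 0.
α_i > 1 for i ∈ {2}; NE contributions (0, 8, 0, 0, 0, 0), G = 8.
W^NE = Σw_i − G^NE + (Σα_i)·G^NE = 53 + 4.5·8 = 89.
Planner: ∂(Σu_j)/∂g_i = Σα_j − 1 = 4.5 > 0, so everyone contributes w_i; G^SO = 53, W^SO = 53 + 4.5·53 = 291.5.
Deadweight loss = 202.5.

202.5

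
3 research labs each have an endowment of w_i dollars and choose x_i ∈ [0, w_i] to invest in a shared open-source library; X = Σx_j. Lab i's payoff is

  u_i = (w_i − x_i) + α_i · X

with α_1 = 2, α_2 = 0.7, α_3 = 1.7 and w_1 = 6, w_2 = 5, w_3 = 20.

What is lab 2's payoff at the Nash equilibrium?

23.2

∂u_i/∂x_i = α_i − 1, so lab i contributes w_i if α_i > 1, else 0.
α_i > 1 for i ∈ {1, 3}; NE contributions (6, 0, 20), X = 26.
u_2 = (5 − 0) + 0.7·26 = 23.2.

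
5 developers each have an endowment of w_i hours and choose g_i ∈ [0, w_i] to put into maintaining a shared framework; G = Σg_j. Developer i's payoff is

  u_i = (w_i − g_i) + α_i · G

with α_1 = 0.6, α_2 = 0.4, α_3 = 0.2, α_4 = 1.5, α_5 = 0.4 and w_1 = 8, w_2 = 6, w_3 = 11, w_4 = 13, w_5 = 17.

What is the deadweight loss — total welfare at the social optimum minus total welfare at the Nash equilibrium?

∂u_i/∂g_i = α_i − 1, so developer i contributes w_i if α_i > 1, else 0.
α_i > 1 for i ∈ {4}; NE contributions (0, 0, 0, 13, 0), G = 13.
W^NE = Σw_i − G^NE + (Σα_i)·G^NE = 55 + 2.1·13 = 82.3.
Planner: ∂(Σu_j)/∂g_i = Σα_j − 1 = 2.1 > 0, so everyone contributes w_i; G^SO = 55, W^SO = 55 + 2.1·55 = 170.5.
Deadweight loss = 88.2.

88.2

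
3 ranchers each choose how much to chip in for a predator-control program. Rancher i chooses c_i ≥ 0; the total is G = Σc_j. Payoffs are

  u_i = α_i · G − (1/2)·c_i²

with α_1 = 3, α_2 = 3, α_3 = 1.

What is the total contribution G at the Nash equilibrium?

Rancher i's FOC: ∂u_i/∂c_i = α_i − c_i = 0, so c_i* = α_i.
NE contributions = (3, 3, 1); G = 7.

7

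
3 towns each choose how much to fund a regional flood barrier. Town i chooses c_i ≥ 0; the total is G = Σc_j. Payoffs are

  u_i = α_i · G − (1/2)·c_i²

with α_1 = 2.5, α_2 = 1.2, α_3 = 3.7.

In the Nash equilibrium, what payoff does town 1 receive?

Town i's FOC: ∂u_i/∂c_i = α_i − c_i = 0, so c_i* = α_i.
NE contributions = (2.5, 1.2, 3.7); G = 7.4.
u_1 = α_1·G − ½·(c_1)² = 2.5·7.4 − ½·2.5² = 15.375.

15.375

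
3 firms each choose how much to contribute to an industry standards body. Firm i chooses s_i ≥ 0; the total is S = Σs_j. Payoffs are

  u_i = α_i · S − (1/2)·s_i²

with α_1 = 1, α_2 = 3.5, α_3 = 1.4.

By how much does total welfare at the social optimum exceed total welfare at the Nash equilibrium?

25.01

Firm i's FOC: ∂u_i/∂s_i = α_i − s_i = 0, so s_i* = α_i.
NE contributions = (1, 3.5, 1.4); S = 5.9.
W^NE = (Σα)·S − ½Σα_i² = 5.9² − ½·15.21 = 27.205.
Planner sets s_i = Σα_j = 5.9 for every i, so S^SO = 3·5.9 = 17.7.
W^SO = (Σα)·S^SO − ½·3·(Σα)² = (3/2)·5.9² = 52.215.
Deadweight loss = W^SO − W^NE = 25.01.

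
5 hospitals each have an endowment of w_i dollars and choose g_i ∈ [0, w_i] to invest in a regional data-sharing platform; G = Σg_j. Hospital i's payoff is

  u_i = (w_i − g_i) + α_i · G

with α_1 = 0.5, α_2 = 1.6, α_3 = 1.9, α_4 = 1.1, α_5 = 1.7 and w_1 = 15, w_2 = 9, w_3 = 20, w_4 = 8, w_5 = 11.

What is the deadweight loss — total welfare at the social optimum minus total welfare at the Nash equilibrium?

∂u_i/∂g_i = α_i − 1, so hospital i contributes w_i if α_i > 1, else 0.
α_i > 1 for i ∈ {2, 3, 4, 5}; NE contributions (0, 9, 20, 8, 11), G = 48.
W^NE = Σw_i − G^NE + (Σα_i)·G^NE = 63 + 5.8·48 = 341.4.
Planner: ∂(Σu_j)/∂g_i = Σα_j − 1 = 5.8 > 0, so everyone contributes w_i; G^SO = 63, W^SO = 63 + 5.8·63 = 428.4.
Deadweight loss = 87.

87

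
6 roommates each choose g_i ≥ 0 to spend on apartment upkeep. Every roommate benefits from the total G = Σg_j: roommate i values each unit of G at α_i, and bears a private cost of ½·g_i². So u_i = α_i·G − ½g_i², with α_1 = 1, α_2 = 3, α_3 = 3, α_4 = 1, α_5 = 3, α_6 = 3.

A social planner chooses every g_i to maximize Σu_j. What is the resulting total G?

84

Planner FOC: ∂(Σu_j)/∂g_i = (Σα_j) − g_i = 0, so g_i^SO = Σα_j = 14 for every i; G^SO = 84.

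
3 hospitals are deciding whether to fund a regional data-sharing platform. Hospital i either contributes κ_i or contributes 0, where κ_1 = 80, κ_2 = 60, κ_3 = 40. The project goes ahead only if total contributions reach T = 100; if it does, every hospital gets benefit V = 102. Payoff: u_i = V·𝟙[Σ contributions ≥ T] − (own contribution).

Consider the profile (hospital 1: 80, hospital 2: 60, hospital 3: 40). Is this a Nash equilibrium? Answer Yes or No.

No

Total = 180 ≥ 100: provided.
Hospital 1 (pledges 80, payoff 22): dropping to 0 → total 100, payoff 102. Profitable deviation.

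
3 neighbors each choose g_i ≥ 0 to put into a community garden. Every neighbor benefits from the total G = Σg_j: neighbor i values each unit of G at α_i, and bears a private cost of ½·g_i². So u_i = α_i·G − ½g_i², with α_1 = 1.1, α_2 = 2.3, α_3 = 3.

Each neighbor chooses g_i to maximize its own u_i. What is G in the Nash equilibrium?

6.4

Neighbor i's FOC: ∂u_i/∂g_i = α_i − g_i = 0, so g_i* = α_i.
NE contributions = (1.1, 2.3, 3); G = 6.4.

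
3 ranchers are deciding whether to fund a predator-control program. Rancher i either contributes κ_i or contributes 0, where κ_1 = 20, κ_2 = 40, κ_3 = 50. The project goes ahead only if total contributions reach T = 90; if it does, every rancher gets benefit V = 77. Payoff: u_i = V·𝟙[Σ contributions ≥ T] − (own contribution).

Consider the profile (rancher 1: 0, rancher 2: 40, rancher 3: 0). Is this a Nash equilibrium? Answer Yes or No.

Total = 40 < 90: not provided.
Rancher 1 (pledges 0, payoff 0): pledging 20 → total 60, payoff -20. No gain.
Rancher 2 (pledges 40, payoff -40): dropping to 0 → total 0, payoff 0. Profitable deviation.

No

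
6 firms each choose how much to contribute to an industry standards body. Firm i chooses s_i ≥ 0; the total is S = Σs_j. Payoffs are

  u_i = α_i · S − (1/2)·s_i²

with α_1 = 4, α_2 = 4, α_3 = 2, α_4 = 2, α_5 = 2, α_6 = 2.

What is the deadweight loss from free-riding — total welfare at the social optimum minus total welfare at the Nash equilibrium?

536

Firm i's FOC: ∂u_i/∂s_i = α_i − s_i = 0, so s_i* = α_i.
NE contributions = (4, 4, 2, 2, 2, 2); S = 16.
W^NE = (Σα)·S − ½Σα_i² = 16² − ½·48 = 232.
Planner sets s_i = Σα_j = 16 for every i, so S^SO = 6·16 = 96.
W^SO = (Σα)·S^SO − ½·6·(Σα)² = (6/2)·16² = 768.
Deadweight loss = W^SO − W^NE = 536.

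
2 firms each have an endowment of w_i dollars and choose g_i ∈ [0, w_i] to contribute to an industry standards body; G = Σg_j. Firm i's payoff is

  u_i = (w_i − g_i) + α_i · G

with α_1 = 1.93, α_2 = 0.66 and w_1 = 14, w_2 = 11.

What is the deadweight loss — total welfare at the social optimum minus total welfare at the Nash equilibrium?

17.49

∂u_i/∂g_i = α_i − 1, so firm i contributes w_i if α_i > 1, else 0.
α_i > 1 for i ∈ {1}; NE contributions (14, 0), G = 14.
W^NE = Σw_i − G^NE + (Σα_i)·G^NE = 25 + 1.59·14 = 47.26.
Planner: ∂(Σu_j)/∂g_i = Σα_j − 1 = 1.59 > 0, so everyone contributes w_i; G^SO = 25, W^SO = 25 + 1.59·25 = 64.75.
Deadweight loss = 17.49.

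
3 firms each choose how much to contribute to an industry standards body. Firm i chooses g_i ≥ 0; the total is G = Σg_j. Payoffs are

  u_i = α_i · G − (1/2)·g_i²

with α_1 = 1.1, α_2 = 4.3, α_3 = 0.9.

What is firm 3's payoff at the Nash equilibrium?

5.265

Firm i's FOC: ∂u_i/∂g_i = α_i − g_i = 0, so g_i* = α_i.
NE contributions = (1.1, 4.3, 0.9); G = 6.3.
u_3 = α_3·G − ½·(g_3)² = 0.9·6.3 − ½·0.9² = 5.265.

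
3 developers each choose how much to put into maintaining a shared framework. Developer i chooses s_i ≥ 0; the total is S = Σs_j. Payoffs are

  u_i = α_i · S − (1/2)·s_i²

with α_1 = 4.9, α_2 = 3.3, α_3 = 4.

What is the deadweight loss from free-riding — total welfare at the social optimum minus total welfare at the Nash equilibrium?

99.87

Developer i's FOC: ∂u_i/∂s_i = α_i − s_i = 0, so s_i* = α_i.
NE contributions = (4.9, 3.3, 4); S = 12.2.
W^NE = (Σα)·S − ½Σα_i² = 12.2² − ½·50.9 = 123.39.
Planner sets s_i = Σα_j = 12.2 for every i, so S^SO = 3·12.2 = 36.6.
W^SO = (Σα)·S^SO − ½·3·(Σα)² = (3/2)·12.2² = 223.26.
Deadweight loss = W^SO − W^NE = 99.87.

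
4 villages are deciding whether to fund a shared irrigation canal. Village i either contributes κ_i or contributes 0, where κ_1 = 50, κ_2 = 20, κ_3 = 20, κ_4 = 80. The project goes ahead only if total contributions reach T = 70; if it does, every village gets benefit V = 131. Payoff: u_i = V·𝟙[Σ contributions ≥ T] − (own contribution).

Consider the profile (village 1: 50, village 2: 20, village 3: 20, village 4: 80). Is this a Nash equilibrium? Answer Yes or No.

Total = 170 ≥ 70: provided.
Village 1 (pledges 50, payoff 81): dropping to 0 → total 120, payoff 131. Profitable deviation.

No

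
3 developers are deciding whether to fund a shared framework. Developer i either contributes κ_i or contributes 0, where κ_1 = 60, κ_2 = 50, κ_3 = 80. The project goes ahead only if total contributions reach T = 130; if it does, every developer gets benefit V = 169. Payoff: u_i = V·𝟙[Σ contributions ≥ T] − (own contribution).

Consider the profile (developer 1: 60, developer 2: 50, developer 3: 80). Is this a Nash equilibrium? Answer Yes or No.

No

Total = 190 ≥ 130: provided.
Developer 1 (pledges 60, payoff 109): dropping to 0 → total 130, payoff 169. Profitable deviation.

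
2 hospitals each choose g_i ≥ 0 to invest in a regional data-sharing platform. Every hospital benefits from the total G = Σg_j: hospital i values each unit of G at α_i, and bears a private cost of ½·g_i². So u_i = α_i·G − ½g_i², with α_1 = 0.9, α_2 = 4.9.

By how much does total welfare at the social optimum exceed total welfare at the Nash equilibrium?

12.41

Hospital i's FOC: ∂u_i/∂g_i = α_i − g_i = 0, so g_i* = α_i.
NE contributions = (0.9, 4.9); G = 5.8.
W^NE = (Σα)·G − ½Σα_i² = 5.8² − ½·24.82 = 21.23.
Planner sets g_i = Σα_j = 5.8 for every i, so G^SO = 2·5.8 = 11.6.
W^SO = (Σα)·G^SO − ½·2·(Σα)² = (2/2)·5.8² = 33.64.
Deadweight loss = W^SO − W^NE = 12.41.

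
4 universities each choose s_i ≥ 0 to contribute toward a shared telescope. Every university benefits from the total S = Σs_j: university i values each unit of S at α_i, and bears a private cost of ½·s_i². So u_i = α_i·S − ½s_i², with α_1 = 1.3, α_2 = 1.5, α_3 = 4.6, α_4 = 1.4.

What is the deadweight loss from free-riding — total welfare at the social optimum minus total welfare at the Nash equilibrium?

90.97

University i's FOC: ∂u_i/∂s_i = α_i − s_i = 0, so s_i* = α_i.
NE contributions = (1.3, 1.5, 4.6, 1.4); S = 8.8.
W^NE = (Σα)·S − ½Σα_i² = 8.8² − ½·27.06 = 63.91.
Planner sets s_i = Σα_j = 8.8 for every i, so S^SO = 4·8.8 = 35.2.
W^SO = (Σα)·S^SO − ½·4·(Σα)² = (4/2)·8.8² = 154.88.
Deadweight loss = W^SO − W^NE = 90.97.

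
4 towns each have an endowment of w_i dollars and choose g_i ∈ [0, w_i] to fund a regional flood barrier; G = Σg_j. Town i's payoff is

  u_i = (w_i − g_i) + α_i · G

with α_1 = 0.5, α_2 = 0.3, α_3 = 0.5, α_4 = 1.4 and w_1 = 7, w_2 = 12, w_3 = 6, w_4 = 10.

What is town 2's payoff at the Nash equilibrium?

15

∂u_i/∂g_i = α_i − 1, so town i contributes w_i if α_i > 1, else 0.
α_i > 1 for i ∈ {4}; NE contributions (0, 0, 0, 10), G = 10.
u_2 = (12 − 0) + 0.3·10 = 15.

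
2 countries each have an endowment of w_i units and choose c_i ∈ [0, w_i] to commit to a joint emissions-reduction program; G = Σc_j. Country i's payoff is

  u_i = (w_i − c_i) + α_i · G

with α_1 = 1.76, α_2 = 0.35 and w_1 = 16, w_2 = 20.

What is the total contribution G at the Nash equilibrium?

16

∂u_i/∂c_i = α_i − 1, so country i contributes w_i if α_i > 1, else 0.
α_i > 1 for i ∈ {1}; NE contributions (16, 0), G = 16.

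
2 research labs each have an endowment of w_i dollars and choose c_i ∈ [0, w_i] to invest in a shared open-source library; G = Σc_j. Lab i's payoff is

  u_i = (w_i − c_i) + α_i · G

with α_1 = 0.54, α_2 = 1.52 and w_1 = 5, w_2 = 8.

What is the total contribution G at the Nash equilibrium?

∂u_i/∂c_i = α_i − 1, so lab i contributes w_i if α_i > 1, else 0.
α_i > 1 for i ∈ {2}; NE contributions (0, 8), G = 8.

8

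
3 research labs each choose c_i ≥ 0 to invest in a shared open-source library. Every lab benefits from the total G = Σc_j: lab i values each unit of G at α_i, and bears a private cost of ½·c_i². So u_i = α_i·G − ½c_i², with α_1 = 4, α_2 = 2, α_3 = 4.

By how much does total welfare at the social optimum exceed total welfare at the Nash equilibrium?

Lab i's FOC: ∂u_i/∂c_i = α_i − c_i = 0, so c_i* = α_i.
NE contributions = (4, 2, 4); G = 10.
W^NE = (Σα)·G − ½Σα_i² = 10² − ½·36 = 82.
Planner sets c_i = Σα_j = 10 for every i, so G^SO = 3·10 = 30.
W^SO = (Σα)·G^SO − ½·3·(Σα)² = (3/2)·10² = 150.
Deadweight loss = W^SO − W^NE = 68.

68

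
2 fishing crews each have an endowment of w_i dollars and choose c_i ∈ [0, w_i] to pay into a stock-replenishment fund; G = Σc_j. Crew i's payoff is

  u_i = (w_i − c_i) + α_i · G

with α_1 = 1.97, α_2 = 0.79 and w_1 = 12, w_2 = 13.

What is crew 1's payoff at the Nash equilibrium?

23.64

∂u_i/∂c_i = α_i − 1, so crew i contributes w_i if α_i > 1, else 0.
α_i > 1 for i ∈ {1}; NE contributions (12, 0), G = 12.
u_1 = (12 − 12) + 1.97·12 = 23.64.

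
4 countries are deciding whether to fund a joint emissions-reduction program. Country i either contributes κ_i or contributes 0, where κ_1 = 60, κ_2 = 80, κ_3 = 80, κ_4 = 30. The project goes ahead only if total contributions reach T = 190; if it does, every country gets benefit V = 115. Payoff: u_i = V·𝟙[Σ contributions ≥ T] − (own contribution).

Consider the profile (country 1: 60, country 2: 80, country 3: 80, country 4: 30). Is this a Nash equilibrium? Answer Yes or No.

No

Total = 250 ≥ 190: provided.
Country 1 (pledges 60, payoff 55): dropping to 0 → total 190, payoff 115. Profitable deviation.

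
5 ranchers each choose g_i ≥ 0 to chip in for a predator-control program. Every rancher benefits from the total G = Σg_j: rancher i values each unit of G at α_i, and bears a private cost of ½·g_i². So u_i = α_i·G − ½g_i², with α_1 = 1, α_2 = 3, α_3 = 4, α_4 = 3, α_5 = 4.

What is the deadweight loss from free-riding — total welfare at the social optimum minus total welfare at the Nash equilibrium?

Rancher i's FOC: ∂u_i/∂g_i = α_i − g_i = 0, so g_i* = α_i.
NE contributions = (1, 3, 4, 3, 4); G = 15.
W^NE = (Σα)·G − ½Σα_i² = 15² − ½·51 = 199.5.
Planner sets g_i = Σα_j = 15 for every i, so G^SO = 5·15 = 75.
W^SO = (Σα)·G^SO − ½·5·(Σα)² = (5/2)·15² = 562.5.
Deadweight loss = W^SO − W^NE = 363.

363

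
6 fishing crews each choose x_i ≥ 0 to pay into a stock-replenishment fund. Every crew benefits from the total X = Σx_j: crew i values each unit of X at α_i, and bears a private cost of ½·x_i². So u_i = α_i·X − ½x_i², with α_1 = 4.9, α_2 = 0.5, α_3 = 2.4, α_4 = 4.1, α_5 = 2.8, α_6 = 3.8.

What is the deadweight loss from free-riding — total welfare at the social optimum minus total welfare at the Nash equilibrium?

719.055

Crew i's FOC: ∂u_i/∂x_i = α_i − x_i = 0, so x_i* = α_i.
NE contributions = (4.9, 0.5, 2.4, 4.1, 2.8, 3.8); X = 18.5.
W^NE = (Σα)·X − ½Σα_i² = 18.5² − ½·69.11 = 307.695.
Planner sets x_i = Σα_j = 18.5 for every i, so X^SO = 6·18.5 = 111.
W^SO = (Σα)·X^SO − ½·6·(Σα)² = (6/2)·18.5² = 1026.75.
Deadweight loss = W^SO − W^NE = 719.055.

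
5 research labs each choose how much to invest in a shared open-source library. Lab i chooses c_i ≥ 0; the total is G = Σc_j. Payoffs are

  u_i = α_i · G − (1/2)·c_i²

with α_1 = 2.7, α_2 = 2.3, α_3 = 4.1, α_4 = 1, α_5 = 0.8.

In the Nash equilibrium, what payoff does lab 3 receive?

36.285

Lab i's FOC: ∂u_i/∂c_i = α_i − c_i = 0, so c_i* = α_i.
NE contributions = (2.7, 2.3, 4.1, 1, 0.8); G = 10.9.
u_3 = α_3·G − ½·(c_3)² = 4.1·10.9 − ½·4.1² = 36.285.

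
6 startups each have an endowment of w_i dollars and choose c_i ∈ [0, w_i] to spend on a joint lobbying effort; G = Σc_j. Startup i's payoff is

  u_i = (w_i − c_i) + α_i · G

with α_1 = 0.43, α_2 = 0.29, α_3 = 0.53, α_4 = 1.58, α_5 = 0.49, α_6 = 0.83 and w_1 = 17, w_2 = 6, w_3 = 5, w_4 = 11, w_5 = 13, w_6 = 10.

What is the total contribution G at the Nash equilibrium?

11

∂u_i/∂c_i = α_i − 1, so startup i contributes w_i if α_i > 1, else 0.
α_i > 1 for i ∈ {4}; NE contributions (0, 0, 0, 11, 0, 0), G = 11.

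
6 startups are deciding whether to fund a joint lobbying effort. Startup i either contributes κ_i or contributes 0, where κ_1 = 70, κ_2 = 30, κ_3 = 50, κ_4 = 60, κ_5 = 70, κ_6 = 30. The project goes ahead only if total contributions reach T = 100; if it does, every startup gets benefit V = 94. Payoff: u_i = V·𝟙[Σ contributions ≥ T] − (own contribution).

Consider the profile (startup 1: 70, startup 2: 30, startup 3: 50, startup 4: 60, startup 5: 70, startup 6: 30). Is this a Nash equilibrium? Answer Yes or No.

No

Total = 310 ≥ 100: provided.
Startup 1 (pledges 70, payoff 24): dropping to 0 → total 240, payoff 94. Profitable deviation.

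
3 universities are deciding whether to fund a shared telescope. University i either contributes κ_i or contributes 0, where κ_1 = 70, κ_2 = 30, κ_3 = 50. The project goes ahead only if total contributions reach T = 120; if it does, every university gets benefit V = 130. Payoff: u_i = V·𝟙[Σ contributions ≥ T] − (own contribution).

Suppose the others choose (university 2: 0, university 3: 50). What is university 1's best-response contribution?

70

Others' total = 50. Contributing 70 brings total to 120 ≥ 120: gain V − κ_1 = 60.
Best response: 70.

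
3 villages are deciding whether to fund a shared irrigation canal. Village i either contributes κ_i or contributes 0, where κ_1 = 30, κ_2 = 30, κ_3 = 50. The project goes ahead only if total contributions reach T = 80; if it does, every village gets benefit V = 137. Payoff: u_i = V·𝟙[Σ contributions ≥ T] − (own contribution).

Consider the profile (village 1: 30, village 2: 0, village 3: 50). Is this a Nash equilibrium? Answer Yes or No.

Yes

Total = 80 ≥ 80: provided.
Village 1 (pledges 30, payoff 107): dropping to 0 → total 50, payoff 0. No gain.
Village 2 (pledges 0, payoff 137): pledging 30 → total 110, payoff 107. No gain.
Village 3 (pledges 50, payoff 87): dropping to 0 → total 30, payoff 0. No gain.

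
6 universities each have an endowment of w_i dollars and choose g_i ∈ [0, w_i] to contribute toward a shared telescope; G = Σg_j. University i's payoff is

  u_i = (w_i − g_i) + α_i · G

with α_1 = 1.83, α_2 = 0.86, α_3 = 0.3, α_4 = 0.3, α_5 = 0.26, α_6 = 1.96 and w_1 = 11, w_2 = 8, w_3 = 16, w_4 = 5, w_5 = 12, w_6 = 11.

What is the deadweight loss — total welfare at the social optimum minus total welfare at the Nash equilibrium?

∂u_i/∂g_i = α_i − 1, so university i contributes w_i if α_i > 1, else 0.
α_i > 1 for i ∈ {1, 6}; NE contributions (11, 0, 0, 0, 0, 11), G = 22.
W^NE = Σw_i − G^NE + (Σα_i)·G^NE = 63 + 4.51·22 = 162.22.
Planner: ∂(Σu_j)/∂g_i = Σα_j − 1 = 4.51 > 0, so everyone contributes w_i; G^SO = 63, W^SO = 63 + 4.51·63 = 347.13.
Deadweight loss = 184.91.

184.91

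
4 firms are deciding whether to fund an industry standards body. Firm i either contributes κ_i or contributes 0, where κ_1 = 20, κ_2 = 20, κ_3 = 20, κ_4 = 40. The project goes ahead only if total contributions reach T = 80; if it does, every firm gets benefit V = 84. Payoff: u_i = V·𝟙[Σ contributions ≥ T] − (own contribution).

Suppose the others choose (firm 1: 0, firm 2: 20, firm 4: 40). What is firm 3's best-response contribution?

Others' total = 60. Contributing 20 brings total to 80 ≥ 80: gain V − κ_3 = 64.
Best response: 20.

20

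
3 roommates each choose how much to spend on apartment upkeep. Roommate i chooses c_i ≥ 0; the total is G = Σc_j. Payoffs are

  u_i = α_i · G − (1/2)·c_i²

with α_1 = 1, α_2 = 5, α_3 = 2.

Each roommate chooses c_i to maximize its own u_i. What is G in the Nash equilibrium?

Roommate i's FOC: ∂u_i/∂c_i = α_i − c_i = 0, so c_i* = α_i.
NE contributions = (1, 5, 2); G = 8.

8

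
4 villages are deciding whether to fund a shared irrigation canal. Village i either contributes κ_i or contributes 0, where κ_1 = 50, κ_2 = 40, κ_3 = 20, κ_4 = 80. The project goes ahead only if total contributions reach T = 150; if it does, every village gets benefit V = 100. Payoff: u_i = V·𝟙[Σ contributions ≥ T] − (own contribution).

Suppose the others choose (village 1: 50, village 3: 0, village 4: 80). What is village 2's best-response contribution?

40

Others' total = 130. Contributing 40 brings total to 170 ≥ 150: gain V − κ_2 = 60.
Best response: 40.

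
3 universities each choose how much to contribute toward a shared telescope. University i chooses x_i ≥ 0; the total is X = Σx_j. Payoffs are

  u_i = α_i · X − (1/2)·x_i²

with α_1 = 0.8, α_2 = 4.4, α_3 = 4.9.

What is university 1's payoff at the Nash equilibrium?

7.76

University i's FOC: ∂u_i/∂x_i = α_i − x_i = 0, so x_i* = α_i.
NE contributions = (0.8, 4.4, 4.9); X = 10.1.
u_1 = α_1·X − ½·(x_1)² = 0.8·10.1 − ½·0.8² = 7.76.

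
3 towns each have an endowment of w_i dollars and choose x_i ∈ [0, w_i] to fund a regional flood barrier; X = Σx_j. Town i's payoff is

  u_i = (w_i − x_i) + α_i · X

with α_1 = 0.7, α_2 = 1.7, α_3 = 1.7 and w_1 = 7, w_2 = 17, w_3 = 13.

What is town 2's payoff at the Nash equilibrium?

51

∂u_i/∂x_i = α_i − 1, so town i contributes w_i if α_i > 1, else 0.
α_i > 1 for i ∈ {2, 3}; NE contributions (0, 17, 13), X = 30.
u_2 = (17 − 17) + 1.7·30 = 51.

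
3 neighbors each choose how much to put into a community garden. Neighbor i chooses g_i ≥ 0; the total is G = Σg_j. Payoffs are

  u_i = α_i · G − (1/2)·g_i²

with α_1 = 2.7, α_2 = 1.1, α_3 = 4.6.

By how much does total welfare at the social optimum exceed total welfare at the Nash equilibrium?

Neighbor i's FOC: ∂u_i/∂g_i = α_i − g_i = 0, so g_i* = α_i.
NE contributions = (2.7, 1.1, 4.6); G = 8.4.
W^NE = (Σα)·G − ½Σα_i² = 8.4² − ½·29.66 = 55.73.
Planner sets g_i = Σα_j = 8.4 for every i, so G^SO = 3·8.4 = 25.2.
W^SO = (Σα)·G^SO − ½·3·(Σα)² = (3/2)·8.4² = 105.84.
Deadweight loss = W^SO − W^NE = 50.11.

50.11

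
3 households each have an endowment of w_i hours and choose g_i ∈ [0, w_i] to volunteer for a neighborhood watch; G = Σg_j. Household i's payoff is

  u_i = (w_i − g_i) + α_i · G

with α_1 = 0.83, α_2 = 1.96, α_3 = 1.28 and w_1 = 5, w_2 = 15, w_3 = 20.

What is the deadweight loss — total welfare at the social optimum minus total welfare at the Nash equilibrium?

∂u_i/∂g_i = α_i − 1, so household i contributes w_i if α_i > 1, else 0.
α_i > 1 for i ∈ {2, 3}; NE contributions (0, 15, 20), G = 35.
W^NE = Σw_i − G^NE + (Σα_i)·G^NE = 40 + 3.07·35 = 147.45.
Planner: ∂(Σu_j)/∂g_i = Σα_j − 1 = 3.07 > 0, so everyone contributes w_i; G^SO = 40, W^SO = 40 + 3.07·40 = 162.8.
Deadweight loss = 15.35.

15.35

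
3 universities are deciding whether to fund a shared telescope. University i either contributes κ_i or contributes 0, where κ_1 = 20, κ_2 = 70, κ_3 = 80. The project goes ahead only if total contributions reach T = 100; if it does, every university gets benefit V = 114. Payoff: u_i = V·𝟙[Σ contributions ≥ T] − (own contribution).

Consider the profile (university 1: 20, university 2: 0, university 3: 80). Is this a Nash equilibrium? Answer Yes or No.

Total = 100 ≥ 100: provided.
University 1 (pledges 20, payoff 94): dropping to 0 → total 80, payoff 0. No gain.
University 2 (pledges 0, payoff 114): pledging 70 → total 170, payoff 44. No gain.
University 3 (pledges 80, payoff 34): dropping to 0 → total 20, payoff 0. No gain.

Yes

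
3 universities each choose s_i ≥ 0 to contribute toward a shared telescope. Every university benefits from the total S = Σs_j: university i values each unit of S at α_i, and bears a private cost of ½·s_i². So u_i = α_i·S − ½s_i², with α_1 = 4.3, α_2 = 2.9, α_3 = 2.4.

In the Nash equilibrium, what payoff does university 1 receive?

University i's FOC: ∂u_i/∂s_i = α_i − s_i = 0, so s_i* = α_i.
NE contributions = (4.3, 2.9, 2.4); S = 9.6.
u_1 = α_1·S − ½·(s_1)² = 4.3·9.6 − ½·4.3² = 32.035.

32.035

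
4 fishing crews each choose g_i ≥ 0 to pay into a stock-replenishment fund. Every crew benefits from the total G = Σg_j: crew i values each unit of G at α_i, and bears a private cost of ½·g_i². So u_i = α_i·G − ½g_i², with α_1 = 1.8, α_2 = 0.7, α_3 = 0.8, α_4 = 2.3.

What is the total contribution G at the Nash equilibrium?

Crew i's FOC: ∂u_i/∂g_i = α_i − g_i = 0, so g_i* = α_i.
NE contributions = (1.8, 0.7, 0.8, 2.3); G = 5.6.

5.6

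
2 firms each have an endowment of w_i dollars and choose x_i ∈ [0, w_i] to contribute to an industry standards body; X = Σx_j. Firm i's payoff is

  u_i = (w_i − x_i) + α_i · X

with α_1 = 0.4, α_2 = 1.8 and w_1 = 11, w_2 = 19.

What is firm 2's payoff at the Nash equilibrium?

34.2

∂u_i/∂x_i = α_i − 1, so firm i contributes w_i if α_i > 1, else 0.
α_i > 1 for i ∈ {2}; NE contributions (0, 19), X = 19.
u_2 = (19 − 19) + 1.8·19 = 34.2.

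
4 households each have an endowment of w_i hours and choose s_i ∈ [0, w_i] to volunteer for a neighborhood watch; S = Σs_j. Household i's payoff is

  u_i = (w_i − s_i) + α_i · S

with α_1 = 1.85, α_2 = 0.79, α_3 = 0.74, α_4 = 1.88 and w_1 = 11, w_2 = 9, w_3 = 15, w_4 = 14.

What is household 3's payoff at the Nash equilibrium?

33.5

∂u_i/∂s_i = α_i − 1, so household i contributes w_i if α_i > 1, else 0.
α_i > 1 for i ∈ {1, 4}; NE contributions (11, 0, 0, 14), S = 25.
u_3 = (15 − 0) + 0.74·25 = 33.5.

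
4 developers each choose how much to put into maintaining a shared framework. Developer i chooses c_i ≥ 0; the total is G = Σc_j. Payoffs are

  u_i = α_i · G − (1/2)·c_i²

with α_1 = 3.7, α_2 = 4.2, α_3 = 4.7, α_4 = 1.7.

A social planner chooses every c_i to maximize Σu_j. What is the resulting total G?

57.2

Planner FOC: ∂(Σu_j)/∂c_i = (Σα_j) − c_i = 0, so c_i^SO = Σα_j = 14.3 for every i; G^SO = 57.2.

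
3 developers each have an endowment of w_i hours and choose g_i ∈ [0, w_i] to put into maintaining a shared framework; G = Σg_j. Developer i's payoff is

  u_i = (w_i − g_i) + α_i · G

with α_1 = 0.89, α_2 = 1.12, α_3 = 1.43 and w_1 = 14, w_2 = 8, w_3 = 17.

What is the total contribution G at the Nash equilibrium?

∂u_i/∂g_i = α_i − 1, so developer i contributes w_i if α_i > 1, else 0.
α_i > 1 for i ∈ {2, 3}; NE contributions (0, 8, 17), G = 25.

25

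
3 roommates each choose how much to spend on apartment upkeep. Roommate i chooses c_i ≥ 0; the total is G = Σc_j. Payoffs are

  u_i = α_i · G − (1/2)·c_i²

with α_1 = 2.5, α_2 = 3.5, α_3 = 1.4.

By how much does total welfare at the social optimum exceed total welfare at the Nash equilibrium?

Roommate i's FOC: ∂u_i/∂c_i = α_i − c_i = 0, so c_i* = α_i.
NE contributions = (2.5, 3.5, 1.4); G = 7.4.
W^NE = (Σα)·G − ½Σα_i² = 7.4² − ½·20.46 = 44.53.
Planner sets c_i = Σα_j = 7.4 for every i, so G^SO = 3·7.4 = 22.2.
W^SO = (Σα)·G^SO − ½·3·(Σα)² = (3/2)·7.4² = 82.14.
Deadweight loss = W^SO − W^NE = 37.61.

37.61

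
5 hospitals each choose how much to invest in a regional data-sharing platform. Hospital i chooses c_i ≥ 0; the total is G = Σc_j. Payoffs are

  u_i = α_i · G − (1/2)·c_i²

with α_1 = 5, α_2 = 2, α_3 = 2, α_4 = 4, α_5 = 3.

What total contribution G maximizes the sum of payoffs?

80

Planner FOC: ∂(Σu_j)/∂c_i = (Σα_j) − c_i = 0, so c_i^SO = Σα_j = 16 for every i; G^SO = 80.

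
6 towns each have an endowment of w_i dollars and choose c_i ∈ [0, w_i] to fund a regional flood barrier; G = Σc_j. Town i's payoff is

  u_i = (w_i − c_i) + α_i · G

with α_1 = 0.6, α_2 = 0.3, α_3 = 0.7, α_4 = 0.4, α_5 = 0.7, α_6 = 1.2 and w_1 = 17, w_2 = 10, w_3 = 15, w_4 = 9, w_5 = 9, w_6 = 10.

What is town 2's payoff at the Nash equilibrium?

∂u_i/∂c_i = α_i − 1, so town i contributes w_i if α_i > 1, else 0.
α_i > 1 for i ∈ {6}; NE contributions (0, 0, 0, 0, 0, 10), G = 10.
u_2 = (10 − 0) + 0.3·10 = 13.

13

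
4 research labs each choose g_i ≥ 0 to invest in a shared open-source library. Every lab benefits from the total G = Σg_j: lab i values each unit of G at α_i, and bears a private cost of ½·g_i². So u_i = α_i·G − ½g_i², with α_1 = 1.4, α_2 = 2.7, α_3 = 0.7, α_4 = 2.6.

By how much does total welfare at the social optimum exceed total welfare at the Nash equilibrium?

Lab i's FOC: ∂u_i/∂g_i = α_i − g_i = 0, so g_i* = α_i.
NE contributions = (1.4, 2.7, 0.7, 2.6); G = 7.4.
W^NE = (Σα)·G − ½Σα_i² = 7.4² − ½·16.5 = 46.51.
Planner sets g_i = Σα_j = 7.4 for every i, so G^SO = 4·7.4 = 29.6.
W^SO = (Σα)·G^SO − ½·4·(Σα)² = (4/2)·7.4² = 109.52.
Deadweight loss = W^SO − W^NE = 63.01.

63.01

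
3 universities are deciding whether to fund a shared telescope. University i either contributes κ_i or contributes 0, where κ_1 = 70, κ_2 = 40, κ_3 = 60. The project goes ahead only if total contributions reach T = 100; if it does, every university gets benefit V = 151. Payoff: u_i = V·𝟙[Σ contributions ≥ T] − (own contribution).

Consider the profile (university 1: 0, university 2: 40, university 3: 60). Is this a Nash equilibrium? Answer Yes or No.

Total = 100 ≥ 100: provided.
University 1 (pledges 0, payoff 151): pledging 70 → total 170, payoff 81. No gain.
University 2 (pledges 40, payoff 111): dropping to 0 → total 60, payoff 0. No gain.
University 3 (pledges 60, payoff 91): dropping to 0 → total 40, payoff 0. No gain.

Yes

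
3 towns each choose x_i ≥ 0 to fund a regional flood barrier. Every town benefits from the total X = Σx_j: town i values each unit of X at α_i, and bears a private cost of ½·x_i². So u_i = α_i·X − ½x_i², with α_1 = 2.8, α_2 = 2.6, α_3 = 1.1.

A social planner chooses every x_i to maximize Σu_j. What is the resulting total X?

Planner FOC: ∂(Σu_j)/∂x_i = (Σα_j) − x_i = 0, so x_i^SO = Σα_j = 6.5 for every i; X^SO = 19.5.

19.5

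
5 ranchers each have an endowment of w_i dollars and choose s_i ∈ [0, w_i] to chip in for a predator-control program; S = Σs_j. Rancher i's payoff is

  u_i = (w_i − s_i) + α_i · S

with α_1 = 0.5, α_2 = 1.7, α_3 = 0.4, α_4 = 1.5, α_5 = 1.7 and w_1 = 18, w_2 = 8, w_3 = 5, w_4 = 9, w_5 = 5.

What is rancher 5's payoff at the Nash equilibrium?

37.4

∂u_i/∂s_i = α_i − 1, so rancher i contributes w_i if α_i > 1, else 0.
α_i > 1 for i ∈ {2, 4, 5}; NE contributions (0, 8, 0, 9, 5), S = 22.
u_5 = (5 − 5) + 1.7·22 = 37.4.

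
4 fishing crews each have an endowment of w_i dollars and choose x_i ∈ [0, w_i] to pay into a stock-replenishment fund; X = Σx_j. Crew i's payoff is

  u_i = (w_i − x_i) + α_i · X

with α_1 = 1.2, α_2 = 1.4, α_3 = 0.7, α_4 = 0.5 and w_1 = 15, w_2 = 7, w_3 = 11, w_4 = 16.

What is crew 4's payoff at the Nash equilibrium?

27

∂u_i/∂x_i = α_i − 1, so crew i contributes w_i if α_i > 1, else 0.
α_i > 1 for i ∈ {1, 2}; NE contributions (15, 7, 0, 0), X = 22.
u_4 = (16 − 0) + 0.5·22 = 27.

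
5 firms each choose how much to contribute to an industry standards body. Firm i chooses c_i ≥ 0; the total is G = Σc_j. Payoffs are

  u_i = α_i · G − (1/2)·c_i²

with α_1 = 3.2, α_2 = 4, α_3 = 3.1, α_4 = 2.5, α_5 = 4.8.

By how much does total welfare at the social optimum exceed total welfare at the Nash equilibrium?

497.21

Firm i's FOC: ∂u_i/∂c_i = α_i − c_i = 0, so c_i* = α_i.
NE contributions = (3.2, 4, 3.1, 2.5, 4.8); G = 17.6.
W^NE = (Σα)·G − ½Σα_i² = 17.6² − ½·65.14 = 277.19.
Planner sets c_i = Σα_j = 17.6 for every i, so G^SO = 5·17.6 = 88.
W^SO = (Σα)·G^SO − ½·5·(Σα)² = (5/2)·17.6² = 774.4.
Deadweight loss = W^SO − W^NE = 497.21.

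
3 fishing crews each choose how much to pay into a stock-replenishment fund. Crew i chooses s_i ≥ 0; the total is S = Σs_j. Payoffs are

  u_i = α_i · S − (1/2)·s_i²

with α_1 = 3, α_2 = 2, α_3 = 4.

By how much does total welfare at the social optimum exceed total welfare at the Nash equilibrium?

55

Crew i's FOC: ∂u_i/∂s_i = α_i − s_i = 0, so s_i* = α_i.
NE contributions = (3, 2, 4); S = 9.
W^NE = (Σα)·S − ½Σα_i² = 9² − ½·29 = 66.5.
Planner sets s_i = Σα_j = 9 for every i, so S^SO = 3·9 = 27.
W^SO = (Σα)·S^SO − ½·3·(Σα)² = (3/2)·9² = 121.5.
Deadweight loss = W^SO − W^NE = 55.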